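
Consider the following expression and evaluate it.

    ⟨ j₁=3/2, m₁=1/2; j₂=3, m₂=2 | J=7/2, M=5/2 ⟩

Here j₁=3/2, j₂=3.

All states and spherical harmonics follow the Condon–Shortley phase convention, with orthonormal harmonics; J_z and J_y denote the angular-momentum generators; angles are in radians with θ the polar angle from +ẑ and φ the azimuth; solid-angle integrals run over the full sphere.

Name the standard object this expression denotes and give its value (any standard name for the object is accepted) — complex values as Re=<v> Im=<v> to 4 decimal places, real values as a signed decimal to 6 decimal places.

Clebsch–Gordan coefficient, −√(1/7) ≈ -0.377964

This is a Clebsch–Gordan (vector-coupling) coefficient.
triangle: 1!*2!*5!/9! = 240/362880
(j±m)!: 2!*1!*5!*1!*6!*1! = 172800
prefactor² = (2J+1)*Δ*N² = 6400/7
  k=0: +1/(0!*1!*1!*5!*1!*0!) = 1/120
  k=1: −1/(1!*0!*0!*4!*2!*1!) = -1/48
Σ = -1/80  ⇒  CG² = 6400/7*(-1/80)² = 1/7
CG = −√(1/7) = -0.377964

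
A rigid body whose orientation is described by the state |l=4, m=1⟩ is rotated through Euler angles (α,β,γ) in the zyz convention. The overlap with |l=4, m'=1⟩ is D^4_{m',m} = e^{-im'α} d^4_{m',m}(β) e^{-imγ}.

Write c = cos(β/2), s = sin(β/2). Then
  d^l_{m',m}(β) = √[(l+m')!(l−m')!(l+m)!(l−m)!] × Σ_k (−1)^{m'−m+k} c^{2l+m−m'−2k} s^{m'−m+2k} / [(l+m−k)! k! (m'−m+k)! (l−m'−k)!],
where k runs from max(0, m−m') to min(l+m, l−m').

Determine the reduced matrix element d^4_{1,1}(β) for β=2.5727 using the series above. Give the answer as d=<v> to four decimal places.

d^4_{1,1}(β=2.5727) via the finite sum:
c=cos(2.572700/2)=0.280626, s=sin(2.572700/2)=0.959817; N=√[120·6·120·6]=720.000000
k∈{0,1,2,3} keeps every argument non-negative
  k=0: (−1)^0·720.0000/(720)·0.2806^8·0.9598^0 = +0.000038
  k=1: (−1)^1·720.0000/(48)·0.2806^6·0.9598^2 = -0.006749
  k=2: (−1)^2·720.0000/(24)·0.2806^4·0.9598^4 = +0.157902
  k=3: (−1)^3·720.0000/(72)·0.2806^2·0.9598^6 = -0.615725
d^4_{1,1}(2.5727) = +0.000038 -0.006749 +0.157902 -0.615725 = -0.464534

d=-0.4645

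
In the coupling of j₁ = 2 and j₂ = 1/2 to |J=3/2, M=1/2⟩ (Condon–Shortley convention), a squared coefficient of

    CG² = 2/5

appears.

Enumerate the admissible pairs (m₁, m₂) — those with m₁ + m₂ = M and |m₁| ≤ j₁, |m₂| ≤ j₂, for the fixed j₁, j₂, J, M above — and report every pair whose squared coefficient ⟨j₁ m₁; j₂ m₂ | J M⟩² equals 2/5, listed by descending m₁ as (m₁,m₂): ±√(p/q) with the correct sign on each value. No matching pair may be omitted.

(0,1/2): −√(2/5)

Admissible pairs with m₁+m₂ = M = 1/2: (0,1/2), (1,-1/2)
  (m₁,m₂)=(1,-1/2): CG² = 3/5, CG = +√(3/5)
  (m₁,m₂)=(0,1/2): CG² = 2/5, CG = −√(2/5)   ← matches the target
Pairs with CG² = 2/5: (0,1/2): −√(2/5)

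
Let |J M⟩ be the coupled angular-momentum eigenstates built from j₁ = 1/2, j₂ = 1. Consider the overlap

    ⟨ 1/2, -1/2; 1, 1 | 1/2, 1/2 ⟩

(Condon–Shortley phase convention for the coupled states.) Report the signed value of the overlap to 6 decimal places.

−√(2/3) = -0.816497

√[2·1!0!1!/3! · 0!1!2!0!1!0!] = √(2/3)
  +(−1)^1/∏(1,0,0,1,0,0)! = -1  (running -1)
⟨..|..⟩ = √(2/3)·(-1) = -0.816497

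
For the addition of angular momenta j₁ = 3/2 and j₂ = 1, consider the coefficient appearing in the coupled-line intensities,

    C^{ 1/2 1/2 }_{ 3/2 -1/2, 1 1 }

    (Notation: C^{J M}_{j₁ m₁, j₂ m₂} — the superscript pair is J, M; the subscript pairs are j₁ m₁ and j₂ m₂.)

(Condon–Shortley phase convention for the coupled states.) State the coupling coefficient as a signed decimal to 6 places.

+0.408248  (= +√(1/6))

√[2·2!1!0!/4! · 1!2!2!0!1!0!] = √(2/3)
  +(−1)^2/∏(2,0,0,0,1,0)! = 1/2  (running 1/2)
⟨..|..⟩ = √(2/3)·(1/2) = +0.408248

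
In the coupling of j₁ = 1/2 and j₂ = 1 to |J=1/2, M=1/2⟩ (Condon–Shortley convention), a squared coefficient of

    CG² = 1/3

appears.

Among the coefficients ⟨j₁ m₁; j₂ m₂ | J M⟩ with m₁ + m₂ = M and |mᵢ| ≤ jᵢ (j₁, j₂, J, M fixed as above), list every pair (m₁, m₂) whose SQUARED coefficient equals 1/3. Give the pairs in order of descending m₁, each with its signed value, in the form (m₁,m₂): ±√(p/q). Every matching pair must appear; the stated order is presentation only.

(1/2,0): +√(1/3)

Admissible pairs with m₁+m₂ = M = 1/2: (-1/2,1), (1/2,0)
  (m₁,m₂)=(1/2,0): CG² = 1/3, CG = +√(1/3)   ← matches the target
  (m₁,m₂)=(-1/2,1): CG² = 2/3, CG = −√(2/3)
Pairs with CG² = 1/3: (1/2,0): +√(1/3)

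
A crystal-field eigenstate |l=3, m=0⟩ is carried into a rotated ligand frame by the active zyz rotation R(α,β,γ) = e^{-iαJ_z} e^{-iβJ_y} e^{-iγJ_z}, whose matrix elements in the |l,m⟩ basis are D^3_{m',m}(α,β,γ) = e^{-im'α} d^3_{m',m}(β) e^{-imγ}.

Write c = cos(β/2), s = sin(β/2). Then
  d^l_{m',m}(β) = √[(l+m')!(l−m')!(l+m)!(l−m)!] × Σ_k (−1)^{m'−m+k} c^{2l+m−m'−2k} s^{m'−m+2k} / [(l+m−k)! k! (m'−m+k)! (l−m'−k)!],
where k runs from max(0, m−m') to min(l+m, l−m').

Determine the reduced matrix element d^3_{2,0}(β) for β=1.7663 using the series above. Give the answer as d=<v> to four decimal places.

d^3_{2,0}(β=1.7663) via the finite sum:
Half-angle: c=0.634720, s=0.772742. N=√(120·1·6·6)=65.726707
k∈{0,1} keeps every argument non-negative
  k=0: (−1)^2·65.7267/(12)·0.6347^4·0.7727^2 = +0.530834
  k=1: (−1)^3·65.7267/(12)·0.6347^2·0.7727^4 = -0.786798
d^3_{2,0}(1.7663) = +0.530834 -0.786798 = -0.255964

d=-0.2560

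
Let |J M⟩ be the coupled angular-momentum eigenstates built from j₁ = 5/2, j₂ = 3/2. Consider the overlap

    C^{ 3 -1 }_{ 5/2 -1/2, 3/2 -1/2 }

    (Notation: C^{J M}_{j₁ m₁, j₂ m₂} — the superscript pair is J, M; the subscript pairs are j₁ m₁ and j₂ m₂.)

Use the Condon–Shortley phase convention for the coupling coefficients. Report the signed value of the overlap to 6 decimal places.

+0.129099

j₁+j₂−J=1  J+j₁−j₂=4  J−j₁+j₂=2  j₁+j₂+J+1=8
(j₁±m₁, j₂±m₂, J±M) = (2,3,1,2,2,4)
P² = 48/5
sum k=0..1:
  [0] +1/6 = 1/6
  [1] −1/8 = -1/8
S = 1/24
C² = P²·S² = 1/60 ; C = +0.129099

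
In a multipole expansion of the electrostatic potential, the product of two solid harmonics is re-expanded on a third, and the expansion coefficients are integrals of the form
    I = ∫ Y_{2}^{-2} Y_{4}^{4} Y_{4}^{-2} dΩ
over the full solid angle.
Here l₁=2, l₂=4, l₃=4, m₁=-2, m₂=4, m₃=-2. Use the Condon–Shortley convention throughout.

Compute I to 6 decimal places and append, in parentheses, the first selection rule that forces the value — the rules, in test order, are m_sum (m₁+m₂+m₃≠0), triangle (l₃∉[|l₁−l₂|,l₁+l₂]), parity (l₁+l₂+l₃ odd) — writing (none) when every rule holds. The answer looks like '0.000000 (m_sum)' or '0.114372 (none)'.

-0.106180 (none)

Rules hold: Σm=0, L=10 even, 2≤4≤6.
N = 5·9·9 = 405
Δ = 2!·2!·6!/11! = 1/13860
Racah Σ t=0..2: t=0:+1/192 t=1:−1/36 t=2:+1/192 = -5/288
⇒ 3j(2 4 4; 0 0 0)² = 20/693, sgn -1
Racah Σ t=2..2: t=2:+1/2880 = 1/2880
⇒ 3j(2 4 4; -2 4 -2)² = 2/165, sgn +1
4πI² = N·(3j₀)²·(3jₘ)² = 120/847
I = -1·√(0.141677/4π) = -0.10618031
No selection rule forces the value: the integral is nonzero (none).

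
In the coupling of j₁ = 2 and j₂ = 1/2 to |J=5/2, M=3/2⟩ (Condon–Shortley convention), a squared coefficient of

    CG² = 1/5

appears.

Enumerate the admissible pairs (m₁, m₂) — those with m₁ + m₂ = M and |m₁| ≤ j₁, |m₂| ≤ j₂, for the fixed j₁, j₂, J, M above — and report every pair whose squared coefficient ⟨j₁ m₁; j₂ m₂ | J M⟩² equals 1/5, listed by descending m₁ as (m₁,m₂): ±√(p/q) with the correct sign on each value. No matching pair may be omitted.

(2,-1/2): +√(1/5)

Admissible pairs with m₁+m₂ = M = 3/2: (1,1/2), (2,-1/2)
  (m₁,m₂)=(2,-1/2): CG² = 1/5, CG = +√(1/5)   ← matches the target
  (m₁,m₂)=(1,1/2): CG² = 4/5, CG = +√(4/5)
Pairs with CG² = 1/5: (2,-1/2): +√(1/5)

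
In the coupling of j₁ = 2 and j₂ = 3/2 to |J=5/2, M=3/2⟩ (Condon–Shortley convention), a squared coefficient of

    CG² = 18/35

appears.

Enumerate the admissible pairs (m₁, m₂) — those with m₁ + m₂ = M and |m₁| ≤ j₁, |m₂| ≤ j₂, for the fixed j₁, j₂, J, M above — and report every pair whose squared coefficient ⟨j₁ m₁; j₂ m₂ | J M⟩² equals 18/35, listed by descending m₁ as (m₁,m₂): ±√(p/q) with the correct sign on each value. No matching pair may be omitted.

(0,3/2): −√(18/35)

Admissible pairs with m₁+m₂ = M = 3/2: (0,3/2), (1,1/2), (2,-1/2)
  (m₁,m₂)=(2,-1/2): CG² = 16/35, CG = +√(16/35)
  (m₁,m₂)=(1,1/2): CG² = 1/35, CG = +√(1/35)
  (m₁,m₂)=(0,3/2): CG² = 18/35, CG = −√(18/35)   ← matches the target
Pairs with CG² = 18/35: (0,3/2): −√(18/35)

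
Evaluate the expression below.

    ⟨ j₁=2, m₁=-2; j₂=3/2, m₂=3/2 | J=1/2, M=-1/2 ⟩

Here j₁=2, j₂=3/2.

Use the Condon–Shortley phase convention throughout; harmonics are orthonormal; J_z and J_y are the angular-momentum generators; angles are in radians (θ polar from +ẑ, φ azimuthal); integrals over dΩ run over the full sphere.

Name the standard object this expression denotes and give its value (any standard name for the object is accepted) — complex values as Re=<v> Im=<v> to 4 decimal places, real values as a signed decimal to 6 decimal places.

This is a Clebsch–Gordan (vector-coupling) coefficient.
√[2·3!1!0!/5! · 0!4!3!0!0!1!] = √(72/5)
  +(−1)^3/∏(3,0,1,0,0,0)! = -1/6  (running -1/6)
⟨..|..⟩ = √(72/5)·(-1/6) = -0.632456

Clebsch–Gordan coefficient, −√(2/5) ≈ -0.632456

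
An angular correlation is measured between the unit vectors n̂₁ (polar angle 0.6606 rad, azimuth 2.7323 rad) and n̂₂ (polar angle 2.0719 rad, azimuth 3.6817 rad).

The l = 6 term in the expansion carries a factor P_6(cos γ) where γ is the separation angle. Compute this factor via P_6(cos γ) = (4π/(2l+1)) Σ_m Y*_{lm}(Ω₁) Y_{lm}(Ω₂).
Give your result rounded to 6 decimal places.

Term-by-term m-sum for l=6 (normalisation 4π/13 = 0.966644):
  term(m=-6) = (0.004720, 0.003139)   from Y*(Ω₁)=(-0.019951, -0.016327), Y(Ω₂)=(-0.218798, 0.021743)
  term(m=-5) = (-0.001659, -0.047919)   from Y*(Ω₁)=(0.052629, 0.102170), Y(Ω₂)=(-0.377271, -0.178099)
  term(m=-4) = (-0.076259, 0.058699)   from Y*(Ω₁)=(-0.019651, -0.295632), Y(Ω₂)=(-0.180609, -0.269958)
  term(m=-3) = (-0.042755, -0.012917)   from Y*(Ω₁)=(-0.154159, 0.431790), Y(Ω₂)=(0.004823, 0.097297)
  term(m=-2) = (0.036016, 0.105838)   from Y*(Ω₁)=(0.218334, -0.233329), Y(Ω₂)=(-0.164833, 0.308598)
  term(m=-1) = (-0.002930, 0.004092)   from Y*(Ω₁)=(0.160430, -0.069593), Y(Ω₂)=(-0.024685, 0.014800)
  term(m=+0) = (-0.128332, -0.000000)   from Y*(Ω₁)=(-0.381299, -0.000000), Y(Ω₂)=(0.336565, 0.000000)
  term(m=+1) = (-0.002930, -0.004092)   from Y*(Ω₁)=(-0.160430, -0.069593), Y(Ω₂)=(0.024685, 0.014800)
  term(m=+2) = (0.036016, -0.105838)   from Y*(Ω₁)=(0.218334, 0.233329), Y(Ω₂)=(-0.164833, -0.308598)
  term(m=+3) = (-0.042755, 0.012917)   from Y*(Ω₁)=(0.154159, 0.431790), Y(Ω₂)=(-0.004823, 0.097297)
  term(m=+4) = (-0.076259, -0.058699)   from Y*(Ω₁)=(-0.019651, 0.295632), Y(Ω₂)=(-0.180609, 0.269958)
  term(m=+5) = (-0.001659, 0.047919)   from Y*(Ω₁)=(-0.052629, 0.102170), Y(Ω₂)=(0.377271, -0.178099)
  term(m=+6) = (0.004720, -0.003139)   from Y*(Ω₁)=(-0.019951, 0.016327), Y(Ω₂)=(-0.218798, -0.021743)
Total Σ_m = (-0.294066, 0.000000). Multiply by 0.966644: (-0.284257, 0.000000). P_6(cos γ) = -0.284257

-0.284257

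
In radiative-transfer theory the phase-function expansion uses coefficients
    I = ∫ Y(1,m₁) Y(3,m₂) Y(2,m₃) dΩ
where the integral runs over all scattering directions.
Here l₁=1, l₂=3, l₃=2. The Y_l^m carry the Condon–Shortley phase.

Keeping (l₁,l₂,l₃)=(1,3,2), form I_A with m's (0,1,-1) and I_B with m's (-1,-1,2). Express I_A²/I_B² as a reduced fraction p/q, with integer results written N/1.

8/1

l's match ⇒ only the (l;m) 3-j factors differ between A and B.
A: triangle coeff Δ(1,3,2) = 1/105; Σ_t [1,1]: t=1:−1/6 = -1/6; (3j)²=8/105 [(1 3 2; 0 1 -1)], sign=+1
B: triangle coeff Δ(1,3,2) = 1/105; Σ_t [2,2]: t=2:+1/48 = 1/48; (3j)²=1/105 [(1 3 2; -1 -1 2)], sign=+1
I_A²/I_B² = (8/105)/(1/105) = 8/1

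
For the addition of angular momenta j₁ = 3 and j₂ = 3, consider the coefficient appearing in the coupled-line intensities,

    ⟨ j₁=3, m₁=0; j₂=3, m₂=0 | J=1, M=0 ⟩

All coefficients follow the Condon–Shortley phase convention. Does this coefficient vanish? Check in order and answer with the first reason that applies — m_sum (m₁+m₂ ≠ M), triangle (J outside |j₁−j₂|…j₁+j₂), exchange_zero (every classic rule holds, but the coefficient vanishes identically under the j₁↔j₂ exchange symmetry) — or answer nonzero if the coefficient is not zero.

m-sum: m₁+m₂ = 0+0 = 0, M = 0  ✓
triangle: |j₁−j₂| = 0 ≤ J = 1 ≤ j₁+j₂ = 6  ✓
exchange: j₁=j₂ and m₁=m₂, and (−1)^(j₁+j₂−J) = (−1)^5 = −1 forces ⟨j₁m₁;j₂m₂|JM⟩ = −⟨j₂m₂;j₁m₁|JM⟩ = −⟨j₁m₁;j₂m₂|JM⟩ ⇒ the coefficient vanishes identically
Racah sum check: Σ_k collapses to 0 ⇒ CG = 0

exchange_zero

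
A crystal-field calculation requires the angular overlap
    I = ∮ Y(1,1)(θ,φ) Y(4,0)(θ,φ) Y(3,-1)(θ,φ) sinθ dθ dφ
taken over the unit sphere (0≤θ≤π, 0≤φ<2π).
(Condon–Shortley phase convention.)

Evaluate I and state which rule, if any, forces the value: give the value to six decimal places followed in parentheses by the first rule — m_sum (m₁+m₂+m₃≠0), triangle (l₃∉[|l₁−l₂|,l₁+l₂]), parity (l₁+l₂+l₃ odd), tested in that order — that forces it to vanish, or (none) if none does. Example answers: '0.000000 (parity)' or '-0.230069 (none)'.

Checks pass: Σm=0; 8 even; l₃=3∈[3,5].
(2·1+1)(2·4+1)(2·3+1) = 189
Δ: 2! 0! 6! / 9! → 1/252
sum: t=1:−1/36 = -1/36
3j²(1 4 3; 0 0 0) = Δ·Π!·Σ² = 4/63  (sign +1)
sum: t=0:+1/96 = 1/96
3j²(1 4 3; 1 0 -1) = Δ·Π!·Σ² = 1/42  (sign +1)
combine: 4πI² = 189·4/63·1/42 = 2/7
take √, sign +1: I = 0.15078601
No selection rule forces the value: the integral is nonzero (none).

0.150786 (none)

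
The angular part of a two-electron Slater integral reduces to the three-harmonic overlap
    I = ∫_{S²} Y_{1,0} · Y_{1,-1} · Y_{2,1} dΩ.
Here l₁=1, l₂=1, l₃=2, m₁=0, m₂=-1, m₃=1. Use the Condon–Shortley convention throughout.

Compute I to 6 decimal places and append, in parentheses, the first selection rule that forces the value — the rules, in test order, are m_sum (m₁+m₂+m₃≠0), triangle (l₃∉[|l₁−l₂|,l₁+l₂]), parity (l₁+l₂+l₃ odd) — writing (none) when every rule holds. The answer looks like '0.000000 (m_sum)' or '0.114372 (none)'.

Rules hold: Σm=0, L=4 even, 0≤2≤2.
N = 3·3·5 = 45
Δ = 0!·2!·2!/5! = 1/30
Racah Σ t=0..0: t=0:+1/1 = 1/1
⇒ 3j(1 1 2; 0 0 0)² = 2/15, sgn +1
Racah Σ t=0..0: t=0:+1/2 = 1/2
⇒ 3j(1 1 2; 0 -1 1)² = 1/10, sgn -1
4πI² = N·(3j₀)²·(3jₘ)² = 3/5
I = -1·√(0.6/4π) = -0.21850969
No selection rule forces the value: the integral is nonzero (none).

-0.218510 (none)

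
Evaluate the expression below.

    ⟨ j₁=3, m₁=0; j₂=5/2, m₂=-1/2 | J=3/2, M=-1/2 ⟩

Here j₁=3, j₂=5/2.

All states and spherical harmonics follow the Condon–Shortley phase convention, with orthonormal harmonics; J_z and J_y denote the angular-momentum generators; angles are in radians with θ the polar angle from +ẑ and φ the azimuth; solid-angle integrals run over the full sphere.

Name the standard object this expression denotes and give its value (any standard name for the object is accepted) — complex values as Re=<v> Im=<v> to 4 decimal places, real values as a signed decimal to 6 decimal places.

Clebsch–Gordan coefficient, +√(4/35) ≈ +0.338062

This is a Clebsch–Gordan (vector-coupling) coefficient.
triangle: 4!·2!·1!/8! = 48/40320
(j±m)!: 3!·3!·2!·3!·1!·2! = 864
prefactor² = (2J+1)·Δ·N² = 144/35
  k=1: −1/(1!·3!·2!·1!·0!·0!) = -1/12
  k=2: +1/(2!·2!·1!·0!·1!·1!) = 1/4
Σ = 1/6  ⇒  CG² = 144/35·(1/6)² = 4/35
CG = +√(4/35) = +0.338062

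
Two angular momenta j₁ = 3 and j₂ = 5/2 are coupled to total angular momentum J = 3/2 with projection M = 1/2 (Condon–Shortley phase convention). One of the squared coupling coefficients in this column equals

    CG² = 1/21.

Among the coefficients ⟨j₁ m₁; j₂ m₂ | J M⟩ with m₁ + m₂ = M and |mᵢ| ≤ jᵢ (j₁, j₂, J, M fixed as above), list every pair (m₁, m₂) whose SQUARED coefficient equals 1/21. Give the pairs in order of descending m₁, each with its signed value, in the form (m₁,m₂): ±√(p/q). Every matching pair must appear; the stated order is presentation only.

Admissible pairs with m₁+m₂ = M = 1/2: (-2,5/2), (-1,3/2), (0,1/2), (1,-1/2), (2,-3/2), (3,-5/2)
  (m₁,m₂)=(3,-5/2): CG² = 5/14, CG = +√(5/14)
  (m₁,m₂)=(2,-3/2): CG² = 1/21, CG = −√(1/21)   ← matches the target
  (m₁,m₂)=(1,-1/2): CG² = 1/105, CG = −√(1/105)
  (m₁,m₂)=(0,1/2): CG² = 4/35, CG = +√(4/35)
  (m₁,m₂)=(-1,3/2): CG² = 7/30, CG = −√(7/30)
  (m₁,m₂)=(-2,5/2): CG² = 5/21, CG = +√(5/21)
Pairs with CG² = 1/21: (2,-3/2): −√(1/21)

(2,-3/2): −√(1/21)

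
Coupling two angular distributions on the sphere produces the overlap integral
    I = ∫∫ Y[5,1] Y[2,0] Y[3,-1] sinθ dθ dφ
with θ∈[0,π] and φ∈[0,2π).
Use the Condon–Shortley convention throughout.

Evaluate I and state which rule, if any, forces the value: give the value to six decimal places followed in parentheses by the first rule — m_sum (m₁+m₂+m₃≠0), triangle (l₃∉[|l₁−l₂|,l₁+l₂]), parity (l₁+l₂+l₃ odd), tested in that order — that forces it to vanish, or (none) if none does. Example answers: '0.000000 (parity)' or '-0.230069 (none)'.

Checks pass: Σm=0; 10 even; l₃=3∈[3,7].
(2·5+1)(2·2+1)(2·3+1) = 385
Δ: 4! 6! 0! / 11! → 1/2310
sum: t=2:+1/144 = 1/144
3j²(5 2 3; 0 0 0) = Δ·Π!·Σ² = 10/231  (sign -1)
sum: t=2:+1/192 = 1/192
3j²(5 2 3; 1 0 -1) = Δ·Π!·Σ² = 3/77  (sign +1)
combine: 4πI² = 385·10/231·3/77 = 50/77
take √, sign -1: I = -0.22731846
No selection rule forces the value: the integral is nonzero (none).

-0.227318 (none)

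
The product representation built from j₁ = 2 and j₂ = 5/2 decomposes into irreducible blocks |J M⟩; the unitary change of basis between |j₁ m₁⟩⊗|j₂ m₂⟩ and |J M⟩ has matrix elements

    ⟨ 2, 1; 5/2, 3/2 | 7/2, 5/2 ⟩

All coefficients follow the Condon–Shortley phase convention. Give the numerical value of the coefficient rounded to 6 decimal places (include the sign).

√[8·1!3!4!/9! · 3!1!4!1!6!1!] = √(2304/7)
  +(−1)^0/∏(0,1,1,4,2,0)! = 1/48  (running 1/48)
  +(−1)^1/∏(1,0,0,3,3,1)! = -1/36  (running -1/144)
⟨..|..⟩ = √(2304/7)·(-1/144) = -0.125988

-0.125988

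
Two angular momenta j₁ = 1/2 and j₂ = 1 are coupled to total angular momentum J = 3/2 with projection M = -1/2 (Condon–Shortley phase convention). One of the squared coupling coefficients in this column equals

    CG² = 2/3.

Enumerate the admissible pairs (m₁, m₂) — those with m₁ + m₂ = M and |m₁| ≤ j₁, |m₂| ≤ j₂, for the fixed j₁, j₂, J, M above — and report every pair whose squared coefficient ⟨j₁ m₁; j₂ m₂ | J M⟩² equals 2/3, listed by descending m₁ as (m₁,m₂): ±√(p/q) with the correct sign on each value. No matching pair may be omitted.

Admissible pairs with m₁+m₂ = M = -1/2: (-1/2,0), (1/2,-1)
  (m₁,m₂)=(1/2,-1): CG² = 1/3, CG = +√(1/3)
  (m₁,m₂)=(-1/2,0): CG² = 2/3, CG = +√(2/3)   ← matches the target
Pairs with CG² = 2/3: (-1/2,0): +√(2/3)

(-1/2,0): +√(2/3)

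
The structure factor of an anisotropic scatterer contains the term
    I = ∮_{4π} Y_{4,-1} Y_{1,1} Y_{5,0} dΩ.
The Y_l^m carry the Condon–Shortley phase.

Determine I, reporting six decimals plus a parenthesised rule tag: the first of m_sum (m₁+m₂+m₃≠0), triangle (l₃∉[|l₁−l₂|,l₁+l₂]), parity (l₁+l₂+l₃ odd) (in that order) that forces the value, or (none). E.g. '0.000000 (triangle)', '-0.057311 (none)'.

0.155288 (none)

Rules hold: Σm=0, L=10 even, 3≤5≤5.
N = 9·3·11 = 297
Δ = 0!·8!·2!/11! = 1/495
Racah Σ t=0..0: t=0:+1/576 = 1/576
⇒ 3j(4 1 5; 0 0 0)² = 5/99, sgn -1
Racah Σ t=0..0: t=0:+1/1440 = 1/1440
⇒ 3j(4 1 5; -1 1 0)² = 2/99, sgn -1
4πI² = N·(3j₀)²·(3jₘ)² = 10/33
I = +1·√(0.30303/4π) = 0.15528807
No selection rule forces the value: the integral is nonzero (none).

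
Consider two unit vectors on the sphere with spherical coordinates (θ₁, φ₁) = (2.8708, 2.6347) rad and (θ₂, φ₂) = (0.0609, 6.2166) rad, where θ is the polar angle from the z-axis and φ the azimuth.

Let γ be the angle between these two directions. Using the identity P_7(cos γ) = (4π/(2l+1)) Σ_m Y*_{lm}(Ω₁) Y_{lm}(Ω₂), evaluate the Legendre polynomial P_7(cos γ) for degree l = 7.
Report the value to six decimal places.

Summing Y*_{l m}(θ₁,φ₁)·Y_{l m}(θ₂,φ₂) over m ∈ [−7, 7]; prefactor 4π/(2·7+1) = 0.837758:
  term(m=-7) = (0.000000, 0.000000)   from Y*(Ω₁)=(0.000045, -0.000019), Y(Ω₂)=(0.000000, 0.000000)
  term(m=-6) = (0.000000, 0.000000)   from Y*(Ω₁)=(0.000657, 0.000066), Y(Ω₂)=(0.000000, 0.000000)
  term(m=-5) = (0.000000, 0.000000)   from Y*(Ω₁)=(0.004569, 0.003174), Y(Ω₂)=(0.000003, 0.000001)
  term(m=-4) = (0.000001, 0.000003)   from Y*(Ω₁)=(0.014483, 0.029470), Y(Ω₂)=(0.000096, 0.000026)
  term(m=-3) = (-0.000067, 0.000263)   from Y*(Ω₁)=(-0.006894, 0.137448), Y(Ω₂)=(0.001936, 0.000392)
  term(m=-2) = (-0.006799, 0.008234)   from Y*(Ω₁)=(-0.206088, 0.330909), Y(Ω₂)=(0.027149, 0.003637)
  term(m=-1) = (-0.138702, 0.065350)   from Y*(Ω₁)=(-0.552490, 0.306790), Y(Ω₂)=(0.242085, 0.016143)
  term(m=+0) = (-0.233823, -0.000000)   from Y*(Ω₁)=(-0.225580, -0.000000), Y(Ω₂)=(1.036543, 0.000000)
  term(m=+1) = (-0.138702, -0.065350)   from Y*(Ω₁)=(0.552490, 0.306790), Y(Ω₂)=(-0.242085, 0.016143)
  term(m=+2) = (-0.006799, -0.008234)   from Y*(Ω₁)=(-0.206088, -0.330909), Y(Ω₂)=(0.027149, -0.003637)
  term(m=+3) = (-0.000067, -0.000263)   from Y*(Ω₁)=(0.006894, 0.137448), Y(Ω₂)=(-0.001936, 0.000392)
  term(m=+4) = (0.000001, -0.000003)   from Y*(Ω₁)=(0.014483, -0.029470), Y(Ω₂)=(0.000096, -0.000026)
  term(m=+5) = (0.000000, -0.000000)   from Y*(Ω₁)=(-0.004569, 0.003174), Y(Ω₂)=(-0.000003, 0.000001)
  term(m=+6) = (0.000000, -0.000000)   from Y*(Ω₁)=(0.000657, -0.000066), Y(Ω₂)=(0.000000, -0.000000)
  term(m=+7) = (0.000000, -0.000000)   from Y*(Ω₁)=(-0.000045, -0.000019), Y(Ω₂)=(-0.000000, 0.000000)
Total Σ_m = (-0.524958, -0.000000). Multiply by 0.837758: (-0.439788, -0.000000). P_7(cos γ) = -0.439788

-0.439788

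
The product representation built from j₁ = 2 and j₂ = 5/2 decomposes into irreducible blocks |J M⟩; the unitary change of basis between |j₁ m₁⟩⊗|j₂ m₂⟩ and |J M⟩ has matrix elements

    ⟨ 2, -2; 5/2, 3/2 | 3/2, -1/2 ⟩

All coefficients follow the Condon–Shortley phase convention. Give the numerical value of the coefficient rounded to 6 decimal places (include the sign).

√[4·3!1!2!/7! · 0!4!4!1!1!2!] = √(384/35)
  +(−1)^3/∏(3,0,1,1,0,1)! = -1/6  (running -1/6)
⟨..|..⟩ = √(384/35)·(-1/6) = -0.552052

−√(32/105) ≈ -0.552052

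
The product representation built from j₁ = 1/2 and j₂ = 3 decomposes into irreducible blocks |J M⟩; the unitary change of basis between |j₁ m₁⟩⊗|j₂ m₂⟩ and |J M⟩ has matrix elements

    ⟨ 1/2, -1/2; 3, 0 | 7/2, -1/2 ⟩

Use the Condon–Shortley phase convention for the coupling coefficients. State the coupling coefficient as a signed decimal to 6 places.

+0.755929  (= +√(4/7))

j₁+j₂−J=0  J+j₁−j₂=1  J−j₁+j₂=6  j₁+j₂+J+1=8
(j₁±m₁, j₂±m₂, J±M) = (0,1,3,3,3,4)
P² = 5184/7
sum k=0..0:
  [0] +1/36 = 1/36
S = 1/36
C² = P²·S² = 4/7 ; C = +0.755929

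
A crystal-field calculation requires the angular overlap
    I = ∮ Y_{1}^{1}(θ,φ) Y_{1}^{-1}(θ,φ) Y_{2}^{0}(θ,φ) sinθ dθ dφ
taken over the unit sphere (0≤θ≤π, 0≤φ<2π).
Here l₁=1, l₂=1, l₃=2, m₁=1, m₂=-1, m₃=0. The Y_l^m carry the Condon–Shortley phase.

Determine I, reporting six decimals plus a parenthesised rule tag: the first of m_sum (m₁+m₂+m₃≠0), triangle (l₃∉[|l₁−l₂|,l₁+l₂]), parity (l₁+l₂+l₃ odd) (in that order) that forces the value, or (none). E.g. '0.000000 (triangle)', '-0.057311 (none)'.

0.126157 (none)

m-sum 0 ✓  L=4 even ✓  0≤2≤2 ✓
Π(2lᵢ+1) = 3×3×5 = 45
triangle coeff Δ(1,1,2) = 1/30
Σ_t [0,0]: t=0:+1/1 = 1/1
(3j)²=2/15 [(1 1 2; 0 0 0)], sign=+1
Σ_t [0,0]: t=0:+1/4 = 1/4
(3j)²=1/30 [(1 1 2; 1 -1 0)], sign=+1
⇒ 4πI² = 1/5
I = (+1)√(1/5/(4π)) = 0.12615663
No selection rule forces the value: the integral is nonzero (none).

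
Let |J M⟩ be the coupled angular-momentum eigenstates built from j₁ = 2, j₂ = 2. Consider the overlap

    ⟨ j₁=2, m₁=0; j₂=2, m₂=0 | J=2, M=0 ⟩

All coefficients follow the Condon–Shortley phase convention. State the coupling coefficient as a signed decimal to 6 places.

√[5·2!2!2!/7! · 2!2!2!2!2!2!] = √(32/63)
  +(−1)^0/∏(0,2,2,2,0,0)! = 1/8  (running 1/8)
  +(−1)^1/∏(1,1,1,1,1,1)! = -1  (running -7/8)
  +(−1)^2/∏(2,0,0,0,2,2)! = 1/8  (running -3/4)
⟨..|..⟩ = √(32/63)·(-3/4) = -0.534522

-0.534522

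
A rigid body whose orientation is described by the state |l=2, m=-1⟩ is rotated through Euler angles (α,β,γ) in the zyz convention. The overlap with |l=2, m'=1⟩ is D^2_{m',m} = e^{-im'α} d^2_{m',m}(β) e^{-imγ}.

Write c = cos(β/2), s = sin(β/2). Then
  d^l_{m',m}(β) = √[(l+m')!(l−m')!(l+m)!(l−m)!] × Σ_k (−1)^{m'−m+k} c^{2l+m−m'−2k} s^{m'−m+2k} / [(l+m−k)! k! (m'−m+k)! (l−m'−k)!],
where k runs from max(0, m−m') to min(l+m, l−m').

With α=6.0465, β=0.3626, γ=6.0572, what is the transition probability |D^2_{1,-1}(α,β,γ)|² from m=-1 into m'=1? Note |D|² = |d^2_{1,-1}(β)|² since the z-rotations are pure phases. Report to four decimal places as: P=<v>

First d^2_{1,-1}(β=0.3626), then the phase factors e^{-i(1)α} and e^{-i(-1)γ}:
With c≡cos(β/2)=0.983610 and s≡sin(β/2)=0.180308, N=[6·1·1·6]^{1/2}=6.000000
k: max(0,(-1)−(1))=0 … min(2+(-1),2−(1))=1
  k=0: (−1)^2·6.0000/(2)·0.9836^2·0.1803^2 = +0.094362
  k=1: (−1)^3·6.0000/(6)·0.9836^0·0.1803^4 = -0.001057
d^2_{1,-1}(0.3626) = +0.094362 -0.001057 = +0.093305
|D^2_{1,-1}|² = |d^2_{1,-1}(β)|² = (+0.093305)² = 0.008706 (the z-rotation phases have unit modulus)

P=0.0087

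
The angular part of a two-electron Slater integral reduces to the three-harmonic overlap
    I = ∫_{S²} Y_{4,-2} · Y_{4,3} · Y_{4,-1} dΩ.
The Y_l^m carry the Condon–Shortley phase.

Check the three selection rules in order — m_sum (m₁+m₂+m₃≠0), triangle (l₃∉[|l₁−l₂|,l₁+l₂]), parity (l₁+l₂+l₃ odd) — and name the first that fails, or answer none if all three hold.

none

azimuthal sum: -2 + 3 − 1 = 0  ✓
0 ≤ 4 ≤ 8 (triangle on l)  ✓
L = 4 + 4 + 4 = 12 (even)  ✓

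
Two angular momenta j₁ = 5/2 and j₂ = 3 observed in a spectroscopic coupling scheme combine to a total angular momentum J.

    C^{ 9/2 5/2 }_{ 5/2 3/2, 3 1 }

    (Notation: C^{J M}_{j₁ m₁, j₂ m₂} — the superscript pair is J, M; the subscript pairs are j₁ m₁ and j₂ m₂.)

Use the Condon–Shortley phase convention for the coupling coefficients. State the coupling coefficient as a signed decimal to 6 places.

+√(10/99) ≈ +0.317821

j₁+j₂−J=1  J+j₁−j₂=4  J−j₁+j₂=5  j₁+j₂+J+1=11
(j₁±m₁, j₂±m₂, J±M) = (4,1,4,2,7,2)
P² = 92160/11
sum k=0..1:
  [0] +1/144 = 1/144
  [1] −1/288 = -1/288
S = 1/288
C² = P²·S² = 10/99 ; C = +0.317821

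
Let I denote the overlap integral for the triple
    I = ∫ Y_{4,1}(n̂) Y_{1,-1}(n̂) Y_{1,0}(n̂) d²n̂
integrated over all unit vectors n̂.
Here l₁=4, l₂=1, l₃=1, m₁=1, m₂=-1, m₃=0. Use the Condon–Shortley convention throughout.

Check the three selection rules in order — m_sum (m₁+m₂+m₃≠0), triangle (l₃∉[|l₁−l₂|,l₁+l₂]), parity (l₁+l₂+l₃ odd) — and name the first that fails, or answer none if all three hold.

azimuthal sum: 1 − 1 + 0 = 0  ✓
l₃ must lie in [3,5]; have l₃=1  ✗
L = 4 + 1 + 1 = 6 (even)

triangle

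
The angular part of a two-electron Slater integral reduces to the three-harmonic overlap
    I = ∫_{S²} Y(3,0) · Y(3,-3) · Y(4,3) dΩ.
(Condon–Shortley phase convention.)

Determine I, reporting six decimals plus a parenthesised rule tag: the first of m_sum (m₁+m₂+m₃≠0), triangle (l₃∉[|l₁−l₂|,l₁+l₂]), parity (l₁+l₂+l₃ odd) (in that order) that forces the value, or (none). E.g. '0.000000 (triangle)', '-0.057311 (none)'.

0.203551 (none)

m-sum 0 ✓  L=10 even ✓  0≤4≤6 ✓
Π(2lᵢ+1) = 7×7×9 = 441
triangle coeff Δ(3,3,4) = 1/34650
Σ_t [0,2]: t=0:+1/72 t=1:−1/16 t=2:+1/72 = -5/144
(3j)²=2/77 [(3 3 4; 0 0 0)], sign=-1
Σ_t [0,0]: t=0:+1/288 = 1/288
(3j)²=1/22 [(3 3 4; 0 -3 3)], sign=-1
⇒ 4πI² = 63/121
I = (+1)√(63/121/(4π)) = 0.20355073
No selection rule forces the value: the integral is nonzero (none).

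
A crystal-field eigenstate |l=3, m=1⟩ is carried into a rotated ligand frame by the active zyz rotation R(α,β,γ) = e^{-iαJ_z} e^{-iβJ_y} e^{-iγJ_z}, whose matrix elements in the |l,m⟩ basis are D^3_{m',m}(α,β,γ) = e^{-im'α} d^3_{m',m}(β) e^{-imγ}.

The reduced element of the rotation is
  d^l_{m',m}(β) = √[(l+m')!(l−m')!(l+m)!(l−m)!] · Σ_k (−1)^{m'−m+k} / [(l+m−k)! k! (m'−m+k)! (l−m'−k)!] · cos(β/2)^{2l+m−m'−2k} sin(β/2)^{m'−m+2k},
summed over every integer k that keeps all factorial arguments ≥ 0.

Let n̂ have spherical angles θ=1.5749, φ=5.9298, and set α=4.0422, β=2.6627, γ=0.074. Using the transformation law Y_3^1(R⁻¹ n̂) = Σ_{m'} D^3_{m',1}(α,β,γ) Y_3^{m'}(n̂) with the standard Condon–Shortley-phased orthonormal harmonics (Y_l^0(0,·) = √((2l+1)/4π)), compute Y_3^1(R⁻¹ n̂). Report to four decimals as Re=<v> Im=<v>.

Need the full column D^3_{m',1} for m'=−3..3 at α=4.0422, β=2.6627, γ=0.0740.
cos(β/2)=0.237165, sin(β/2)=0.971469
d^3_{-3,1}: single k=4 term ⇒ +0.194027;  D = +0.168978-0.095357i
d^3_{-2,1}: k∈[3..4] ⇒ +0.077351 -0.648927 = -0.571576;  D = +0.089041-0.564598i
d^3_{-1,1}: k∈[2..4] ⇒ +0.017915 -0.400781 +0.840572 = +0.457706;  D = -0.310039-0.336706i
d^3_{0,1}: k∈[1..3] ⇒ +0.002525 -0.127101 +0.710864 = +0.586288;  D = +0.584683-0.043346i
d^3_{1,1}: k∈[0..2] ⇒ +0.000178 -0.023886 +0.300586 = +0.276877;  D = -0.155465+0.229111i
d^3_{2,1}: k∈[0..1] ⇒ -0.002305 +0.077351 = +0.075046;  D = -0.022494-0.071596i
d^3_{3,1}: single k=0 term ⇒ +0.011564;  D = +0.010799+0.004136i
Y_3^{m'}(θ=1.5749,φ=5.9298) and Σ D·Y over m':
  (+0.1690-0.0954i)·(+0.2039+0.3640i)  (+0.0890-0.5646i)·(-0.0032-0.0027i)  (-0.3100-0.3367i)·(-0.3032-0.1118i)  (+0.5847-0.0433i)·(+0.0046+0.0000i)  (-0.1555+0.2291i)·(+0.3032-0.1118i)  (-0.0225-0.0716i)·(-0.0032+0.0027i)  (+0.0108+0.0041i)·(-0.2039+0.3640i)
Y_3^1(R⁻¹ n̂) = +0.101420+0.270280i

Re=0.1014 Im=0.2703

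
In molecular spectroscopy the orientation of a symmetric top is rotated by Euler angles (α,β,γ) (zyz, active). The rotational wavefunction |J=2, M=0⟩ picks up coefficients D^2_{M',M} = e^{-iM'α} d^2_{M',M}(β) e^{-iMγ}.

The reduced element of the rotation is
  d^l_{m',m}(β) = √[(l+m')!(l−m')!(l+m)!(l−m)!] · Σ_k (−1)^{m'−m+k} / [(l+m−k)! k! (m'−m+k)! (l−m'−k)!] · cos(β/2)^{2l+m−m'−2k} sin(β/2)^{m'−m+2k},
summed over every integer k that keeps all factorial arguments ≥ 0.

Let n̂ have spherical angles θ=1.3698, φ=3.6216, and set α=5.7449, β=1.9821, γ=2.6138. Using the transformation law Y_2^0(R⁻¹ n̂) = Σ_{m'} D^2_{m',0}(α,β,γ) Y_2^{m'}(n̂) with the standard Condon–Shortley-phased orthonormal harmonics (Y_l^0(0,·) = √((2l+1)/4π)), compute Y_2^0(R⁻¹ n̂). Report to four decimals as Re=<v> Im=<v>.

Re=-0.0279 Im=0.0000

Need the full column D^2_{m',0} for m'=−2..2 at α=5.7449, β=1.9821, γ=2.6138.
cos(β/2)=0.547812, sin(β/2)=0.836602
d^2_{-2,0}: single k=2 term ⇒ +0.514489;  D = +0.244048-0.452923i
d^2_{-1,0}: k∈[1..2] ⇒ +0.336890 -0.785711 = -0.448821;  D = -0.385353+0.230095i
d^2_{0,0}: k∈[0..2] ⇒ +0.090059 -0.840156 +0.489863 = -0.260234;  D = -0.260234+0.000000i
d^2_{1,0}: k∈[0..1] ⇒ -0.336890 +0.785711 = +0.448821;  D = +0.385353+0.230095i
d^2_{2,0}: single k=0 term ⇒ +0.514489;  D = +0.244048+0.452923i
Y_2^{m'}(θ=1.3698,φ=3.6216) and Σ D·Y over m':
  (+0.2440-0.4529i)·(+0.2127-0.3038i)  (-0.3854+0.2301i)·(-0.1341+0.0698i)  (-0.2602+0.0000i)·(-0.2777+0.0000i)  (+0.3854+0.2301i)·(+0.1341+0.0698i)  (+0.2440+0.4529i)·(+0.2127+0.3038i)
Y_2^0(R⁻¹ n̂) = -0.027939+0.000000i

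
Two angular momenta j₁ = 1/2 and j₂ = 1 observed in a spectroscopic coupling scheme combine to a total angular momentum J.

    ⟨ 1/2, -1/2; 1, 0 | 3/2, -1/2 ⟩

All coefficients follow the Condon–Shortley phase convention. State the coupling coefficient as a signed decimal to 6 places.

+√(2/3) ≈ +0.816497

j₁+j₂−J=0  J+j₁−j₂=1  J−j₁+j₂=2  j₁+j₂+J+1=4
(j₁±m₁, j₂±m₂, J±M) = (0,1,1,1,1,2)
P² = 2/3
sum k=0..0:
  [0] +1/1 = 1
S = 1
C² = P²·S² = 2/3 ; C = +0.816497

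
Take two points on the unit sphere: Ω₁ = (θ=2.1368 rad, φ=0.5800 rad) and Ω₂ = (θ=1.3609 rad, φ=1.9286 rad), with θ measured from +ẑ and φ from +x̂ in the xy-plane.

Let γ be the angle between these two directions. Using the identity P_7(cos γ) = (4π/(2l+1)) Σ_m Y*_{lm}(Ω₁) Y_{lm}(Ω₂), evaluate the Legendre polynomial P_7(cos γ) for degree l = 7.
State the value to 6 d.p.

-0.146803

Expand P_7 via completeness: Σ_{m} conj(Y_{7,m}) at Ω₁ times Y_{7,m} at Ω₂ —
  term(m=-7) = -0.06532 + 0.00101j   from Y*(Ω₁)=-0.09265 - 0.12127j, Y(Ω₂)=0.25461 - 0.34415j
  term(m=-6) = 0.02914 + 0.12032j   from Y*(Ω₁)=0.34222 + 0.12044j, Y(Ω₂)=0.18587 + 0.28617j
  term(m=-5) = -0.05519 + 0.02733j   from Y*(Ω₁)=-0.41797 + 0.10299j, Y(Ω₂)=0.13966 - 0.03097j
  term(m=-4) = 0.03169 + 0.03902j   from Y*(Ω₁)=0.10046 - 0.10801j, Y(Ω₂)=-0.04741 + 0.33747j
  term(m=-3) = 0.00715 - 0.00909j   from Y*(Ω₁)=0.04654 - 0.27239j, Y(Ω₂)=0.03677 + 0.01996j
  term(m=-2) = -0.08490 - 0.04043j   from Y*(Ω₁)=0.11475 + 0.26345j, Y(Ω₂)=-0.24697 + 0.21470j
  term(m=-1) = -0.00008 + 0.00038j   from Y*(Ω₁)=0.13930 + 0.09126j, Y(Ω₂)=0.00081 + 0.00217j
  term(m=+0) = 0.09981 + 0.00000j   from Y*(Ω₁)=-0.31045 + 0.00000j, Y(Ω₂)=-0.32148 + 0.00000j
  term(m=+1) = -0.00008 - 0.00038j   from Y*(Ω₁)=-0.13930 + 0.09126j, Y(Ω₂)=-0.00081 + 0.00217j
  term(m=+2) = -0.08490 + 0.04043j   from Y*(Ω₁)=0.11475 - 0.26345j, Y(Ω₂)=-0.24697 - 0.21470j
  term(m=+3) = 0.00715 + 0.00909j   from Y*(Ω₁)=-0.04654 - 0.27239j, Y(Ω₂)=-0.03677 + 0.01996j
  term(m=+4) = 0.03169 - 0.03902j   from Y*(Ω₁)=0.10046 + 0.10801j, Y(Ω₂)=-0.04741 - 0.33747j
  term(m=+5) = -0.05519 - 0.02733j   from Y*(Ω₁)=0.41797 + 0.10299j, Y(Ω₂)=-0.13966 - 0.03097j
  term(m=+6) = 0.02914 - 0.12032j   from Y*(Ω₁)=0.34222 - 0.12044j, Y(Ω₂)=0.18587 - 0.28617j
  term(m=+7) = -0.06532 - 0.00101j   from Y*(Ω₁)=0.09265 - 0.12127j, Y(Ω₂)=-0.25461 - 0.34415j
Accumulated sum -0.17523 + 0.00000j; after 4π/(2l+1) scaling, -0.14680 + 0.00000j ⇒ P_7 = -0.146803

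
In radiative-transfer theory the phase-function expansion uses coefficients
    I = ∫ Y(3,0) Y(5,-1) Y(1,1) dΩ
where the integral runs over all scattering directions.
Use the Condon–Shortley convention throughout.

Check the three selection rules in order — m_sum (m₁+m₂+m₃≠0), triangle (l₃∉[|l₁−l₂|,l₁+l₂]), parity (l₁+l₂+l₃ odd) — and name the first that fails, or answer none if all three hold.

Σmᵢ = 0  ✓
l₃∈[|l₁−l₂|,l₁+l₂]=[2,8] required, l₃=1 fails  ✗
Σlᵢ = 9 ⇒ odd

triangle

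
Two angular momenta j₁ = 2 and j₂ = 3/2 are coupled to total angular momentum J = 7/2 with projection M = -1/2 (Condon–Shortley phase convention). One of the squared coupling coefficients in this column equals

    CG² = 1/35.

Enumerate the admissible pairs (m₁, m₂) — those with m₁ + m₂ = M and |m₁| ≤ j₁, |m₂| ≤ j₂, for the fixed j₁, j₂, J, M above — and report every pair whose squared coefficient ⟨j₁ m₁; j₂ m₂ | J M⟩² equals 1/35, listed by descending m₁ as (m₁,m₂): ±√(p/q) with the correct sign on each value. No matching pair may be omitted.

(-2,3/2): +√(1/35)

Admissible pairs with m₁+m₂ = M = -1/2: (-2,3/2), (-1,1/2), (0,-1/2), (1,-3/2)
  (m₁,m₂)=(1,-3/2): CG² = 4/35, CG = +√(4/35)
  (m₁,m₂)=(0,-1/2): CG² = 18/35, CG = +√(18/35)
  (m₁,m₂)=(-1,1/2): CG² = 12/35, CG = +√(12/35)
  (m₁,m₂)=(-2,3/2): CG² = 1/35, CG = +√(1/35)   ← matches the target
Pairs with CG² = 1/35: (-2,3/2): +√(1/35)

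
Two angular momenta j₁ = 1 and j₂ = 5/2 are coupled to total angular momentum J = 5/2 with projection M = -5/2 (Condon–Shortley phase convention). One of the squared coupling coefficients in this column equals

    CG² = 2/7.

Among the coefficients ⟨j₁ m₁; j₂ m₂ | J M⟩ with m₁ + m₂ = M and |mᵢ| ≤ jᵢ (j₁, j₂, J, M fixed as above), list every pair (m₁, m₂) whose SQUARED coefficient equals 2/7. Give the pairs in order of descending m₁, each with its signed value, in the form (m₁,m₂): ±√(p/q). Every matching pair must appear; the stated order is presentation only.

(-1,-3/2): −√(2/7)

Admissible pairs with m₁+m₂ = M = -5/2: (-1,-3/2), (0,-5/2)
  (m₁,m₂)=(0,-5/2): CG² = 5/7, CG = +√(5/7)
  (m₁,m₂)=(-1,-3/2): CG² = 2/7, CG = −√(2/7)   ← matches the target
Pairs with CG² = 2/7: (-1,-3/2): −√(2/7)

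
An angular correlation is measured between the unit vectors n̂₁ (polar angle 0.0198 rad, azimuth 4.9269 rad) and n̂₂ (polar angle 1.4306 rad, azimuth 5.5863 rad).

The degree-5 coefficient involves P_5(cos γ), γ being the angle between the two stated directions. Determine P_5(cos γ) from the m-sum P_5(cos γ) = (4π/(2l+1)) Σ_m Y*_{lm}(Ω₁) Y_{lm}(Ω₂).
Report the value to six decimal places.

0.259005

Summing Y*_{l m}(θ₁,φ₁)·Y_{l m}(θ₂,φ₂) over m ∈ [−5, 5]; prefactor 4π/(2·5+1) = 1.142397:
  [-5]  conj(Y_{5,-5})(Ω₁) = 0.00000 - 0.00000j ; Y_{5,-5}(Ω₂) = -0.41610 - 0.14852j ; Δ = -0.00000 + 0.00000j
  [-4]  conj(Y_{5,-4})(Ω₁) = 0.00000 + 0.00000j ; Y_{5,-4}(Ω₂) = -0.18493 + 0.06836j ; Δ = -0.00000 - 0.00000j
  [-3]  conj(Y_{5,-3})(Ω₁) = -0.00001 + 0.00002j ; Y_{5,-3}(Ω₂) = 0.13752 - 0.24026j ; Δ = 0.00000 + 0.00001j
  [-2]  conj(Y_{5,-2})(Ω₁) = -0.00121 - 0.00055j ; Y_{5,-2}(Ω₂) = -0.03850 - 0.21518j ; Δ = -0.00007 + 0.00028j
  [-1]  conj(Y_{5,-1})(Ω₁) = 0.01078 - 0.04950j ; Y_{5,-1}(Ω₂) = 0.17866 + 0.14954j ; Δ = 0.00933 - 0.00723j
  [+0]  conj(Y_{5,0})(Ω₁) = 0.93285 + 0.00000j ; Y_{5,0}(Ω₂) = 0.22319 + 0.00000j ; Δ = 0.20820 + 0.00000j
  [+1]  conj(Y_{5,1})(Ω₁) = -0.01078 - 0.04950j ; Y_{5,1}(Ω₂) = -0.17866 + 0.14954j ; Δ = 0.00933 + 0.00723j
  [+2]  conj(Y_{5,2})(Ω₁) = -0.00121 + 0.00055j ; Y_{5,2}(Ω₂) = -0.03850 + 0.21518j ; Δ = -0.00007 - 0.00028j
  [+3]  conj(Y_{5,3})(Ω₁) = 0.00001 + 0.00002j ; Y_{5,3}(Ω₂) = -0.13752 - 0.24026j ; Δ = 0.00000 - 0.00001j
  [+4]  conj(Y_{5,4})(Ω₁) = 0.00000 - 0.00000j ; Y_{5,4}(Ω₂) = -0.18493 - 0.06836j ; Δ = -0.00000 + 0.00000j
  [+5]  conj(Y_{5,5})(Ω₁) = -0.00000 - 0.00000j ; Y_{5,5}(Ω₂) = 0.41610 - 0.14852j ; Δ = -0.00000 - 0.00000j
Σ over m = 0.22672 + 0.00000j; ×(4π/11) → 0.25900 + 0.00000j. Real part: 0.259005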